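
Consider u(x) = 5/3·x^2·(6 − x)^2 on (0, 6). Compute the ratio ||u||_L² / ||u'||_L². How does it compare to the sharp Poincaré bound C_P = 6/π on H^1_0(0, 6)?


||u||_L² / ||u'||_L² = sqrt(3) < C_P = 6/π.

u(x) = 5/3·x^2·(6 − x)^2, so u'(x) = 20*x*(x - 6)*(x - 3)/3.
u(x) = 5/3·x^2·(6 − x)^2 vanishes at x = 0 and x = 6, so u ∈ H^1_0(0, 6). Differentiate via the product rule and integrate the resulting polynomials term by term.
  ∫_0^6 u² dx = ∫_0^6 (25*x^8/9 - 200*x^7/3 + 600*x^6 - 2400*x^5 + 3600*x^4) dx. Term by term:
    ∫_0^6 25*x^8/9 dx = 3110400;  ∫_0^6 -200*x^7/3 dx = -13996800;  ∫_0^6 600*x^6 dx = 167961600/7;
    ∫_0^6 -2400*x^5 dx = -18662400;  ∫_0^6 3600*x^4 dx = 5598720.
  Sum: 3110400 − 13996800 + 167961600/7 − 18662400 + 5598720 = 311040/7.
  ∫_0^6 (u')² dx = ∫_0^6 (400*x^6/9 - 800*x^5 + 5200*x^4 - 14400*x^3 + 14400*x^2) dx. Term by term:
    ∫_0^6 400*x^6/9 dx = 12441600/7;  ∫_0^6 -800*x^5 dx = -6220800;  ∫_0^6 5200*x^4 dx = 8087040;
    ∫_0^6 -14400*x^3 dx = -4665600;  ∫_0^6 14400*x^2 dx = 1036800.
  Sum: 12441600/7 − 6220800 + 8087040 − 4665600 + 1036800 = 103680/7.
∫_0^6 u² dx = 311040/7, so ||u||_L² = 144*sqrt(105)/7.
∫_0^6 (u')² dx = 103680/7, so ||u'||_L² = 144*sqrt(35)/7.
Ratio ||u||_L² / ||u'||_L² = sqrt(3).
Sharp Poincaré constant on H^1_0(0, 6) is C_P = L/π = 6/π, achieved by sin(π/6·x).
A polynomial bump cannot attain the sharp Poincaré constant (only the first sine eigenfunction does), so the ratio is strictly less than C_P, consistent with ||u||_L² ≤ C_P ||u'||_L².


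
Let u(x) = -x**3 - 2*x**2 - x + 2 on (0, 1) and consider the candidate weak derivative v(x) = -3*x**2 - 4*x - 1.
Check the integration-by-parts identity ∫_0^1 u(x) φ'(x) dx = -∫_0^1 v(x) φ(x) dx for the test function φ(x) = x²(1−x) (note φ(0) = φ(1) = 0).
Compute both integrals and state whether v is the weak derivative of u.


LHS = 23/60, RHS = 23/60. Yes, v = u' weakly.

u(x) = -x**3 - 2*x**2 - x + 2, classical derivative u'(x) = -3*x**2 - 4*x - 1.
φ(x) = x²(1−x), so φ'(x) = x*(2 - 3*x).
Note φ(0) = φ(1) = 0, so the boundary term u·φ vanishes.
LHS = ∫_0^1 u(x) φ'(x) dx = ∫_0^1 (3*x^5 + 4*x^4 - x^3 - 8*x^2 + 4*x) dx. Term by term:
  ∫_0^1 3*x^5 dx = 1/2;  ∫_0^1 4*x^4 dx = 4/5;  ∫_0^1 -x^3 dx = -1/4;
  ∫_0^1 -8*x^2 dx = -8/3;  ∫_0^1 4*x dx = 2.
Sum: 1/2 + 4/5 − 1/4 − 8/3 + 2 = 23/60.
So LHS = 23/60.
∫_0^1 v(x) φ(x) dx = ∫_0^1 (3*x^5 + x^4 - 3*x^3 - x^2) dx. Term by term:
  ∫_0^1 3*x^5 dx = 1/2;  ∫_0^1 x^4 dx = 1/5;  ∫_0^1 -3*x^3 dx = -3/4;
  ∫_0^1 -x^2 dx = -1/3.
Sum: 1/2 + 1/5 − 3/4 − 1/3 = -23/60.
So RHS = -∫_0^1 v(x) φ(x) dx = 23/60.
LHS = RHS, so the identity holds for this test φ.
Moreover u is smooth here and v(x) = u'(x) = -3*x**2 - 4*x - 1 pointwise, so the identity holds for every test function. Hence v is the weak derivative of u.


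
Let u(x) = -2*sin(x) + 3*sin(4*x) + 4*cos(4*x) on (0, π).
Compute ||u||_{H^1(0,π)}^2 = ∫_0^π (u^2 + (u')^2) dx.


||u||_{H^1(0,π)}^2 = 544/15 + 433*π/2

u'(x) = -16*sin(4*x) - 2*cos(x) + 12*cos(4*x).
Expand u² and (u')² and integrate term by term on (0, π), using: for integers n ≥ 1, ∫_0^π sin²(nx) dx = ∫_0^π cos²(nx) dx = π/2; for n ≠ n', ∫_0^π sin(nx)sin(n'x) dx = ∫_0^π cos(nx)cos(n'x) dx = 0; and by product-to-sum, ∫_0^π sin(nx)cos(n'x) dx = ½∫_0^π [sin((n+n')x) + sin((n−n')x)] dx, which is 0 when n+n' is even and 2n/(n²−n'²) when n+n' is odd (it need not vanish on (0, π)).
  u² squared terms: (-2)²·∫sin(x)² dx = 4·π/2 = 2*π;  (3)²·∫sin(4x)² dx = 9·π/2 = 9*π/2;  (4)²·∫cos(4x)² dx = 16·π/2 = 8*π.
  u² cross terms: 2·(-2)·(3)·∫sin(x)·sin(4x) dx = -12·(0) = 0;  2·(-2)·(4)·∫sin(x)·cos(4x) dx = -16·(-2/15) = 32/15;  2·(3)·(4)·∫sin(4x)·cos(4x) dx = 24·(0) = 0.
  So ∫_0^π u² dx = 2*π + 9*π/2 + 8*π + 0 + 32/15 + 0 = 32/15 + 29*π/2.
  (u')² squared terms: (-16)²·∫sin(4x)² dx = 256·π/2 = 128*π;  (-2)²·∫cos(x)² dx = 4·π/2 = 2*π;  (12)²·∫cos(4x)² dx = 144·π/2 = 72*π.
  (u')² cross terms: 2·(-16)·(-2)·∫sin(4x)·cos(x) dx = 64·(8/15) = 512/15;  2·(-16)·(12)·∫sin(4x)·cos(4x) dx = -384·(0) = 0;  2·(-2)·(12)·∫cos(x)·cos(4x) dx = -48·(0) = 0.
  So ∫_0^π (u')² dx = 128*π + 2*π + 72*π + 512/15 + 0 + 0 = 512/15 + 202*π.
||u||_{H^1}^2 = (32/15 + 29*π/2) + (512/15 + 202*π) = 544/15 + 433*π/2.


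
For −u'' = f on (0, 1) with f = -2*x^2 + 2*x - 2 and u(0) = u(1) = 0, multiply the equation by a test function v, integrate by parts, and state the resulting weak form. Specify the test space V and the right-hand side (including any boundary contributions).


V = H^1_0(0, 1) (so v(0) = v(1) = 0); weak form: ∫_0^1 u'v' dx = ∫_0^1 (-2*x^2 + 2*x - 2) v dx for all v ∈ V.

Multiply both sides by a test function v and integrate from 0 to 1:
  ∫_0^1 −u''(x) v(x) dx = ∫_0^1 f(x) v(x) dx.
Integrate the LHS by parts once:
  ∫_0^1 −u'' v dx = −[u'(x) v(x)]_0^1 + ∫_0^1 u'(x) v'(x) dx.
Thus ∫_0^1 u'(x) v'(x) dx = ∫_0^1 f(x) v(x) dx + [u'(x) v(x)]_0^1.
Choose V so that boundary terms are either known or forced to vanish.
u is Dirichlet: u(0) = u(1) = 0. Let V = H^1_0(0, 1); then v(0) = v(1) = 0, and [u' v]_0^1 = 0.
Weak formulation: find u (satisfying any essential BC) such that ∫_0^1 u'(x) v'(x) dx = ∫_0^1 f v dx for all v ∈ V.
Substituting f(x) = -2*x^2 + 2*x - 2, the right-hand side is ∫_0^1 (-2*x^2 + 2*x - 2) v dx.


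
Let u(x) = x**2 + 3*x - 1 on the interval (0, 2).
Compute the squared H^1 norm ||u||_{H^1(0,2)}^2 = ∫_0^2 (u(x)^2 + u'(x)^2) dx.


||u||_{H^1}^2 = 1376/15

The H^1 norm (squared) on an interval (0, L) is
  ||u||_{H^1}^2 = ∫_0^L u(x)^2 dx + ∫_0^L u'(x)^2 dx.
Compute u'(x) = 2*x + 3.
Then u(x)^2 = x**4 + 6*x**3 + 7*x**2 - 6*x + 1 and u'(x)^2 = 4*x**2 + 12*x + 9.
Integrate each monomial from 0 to 2 using ∫_0^2 c·x^n dx = c·2^(n+1)/(n+1):
  ∫_0^2 u(x)^2 dx = ∫_0^2 (x^4 + 6*x^3 + 7*x^2 - 6*x + 1) dx. Term by term:
    ∫_0^2 x^4 dx = 32/5;  ∫_0^2 6*x^3 dx = 24;  ∫_0^2 7*x^2 dx = 56/3;
    ∫_0^2 -6*x dx = -12;  ∫_0^2 1 dx = 2.
  Sum: 32/5 + 24 + 56/3 − 12 + 2 = 586/15.
  ∫_0^2 u'(x)^2 dx = ∫_0^2 (4*x^2 + 12*x + 9) dx. Term by term:
    ∫_0^2 4*x^2 dx = 32/3;  ∫_0^2 12*x dx = 24;  ∫_0^2 9 dx = 18.
  Sum: 32/3 + 24 + 18 = 158/3.
Adding: ||u||_{H^1}^2 = 586/15 + 158/3 = 1376/15.


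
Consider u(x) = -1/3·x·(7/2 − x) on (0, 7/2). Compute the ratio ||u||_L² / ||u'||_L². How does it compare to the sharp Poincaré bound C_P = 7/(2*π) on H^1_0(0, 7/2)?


||u||_L² / ||u'||_L² = 7*sqrt(10)/20 < C_P = 7/(2*π).

u(x) = -1/3·x·(7/2 − x), so u'(x) = 2*x/3 - 7/6.
u(x) = -1/3·x·(7/2 − x) vanishes at x = 0 and x = 7/2, so u ∈ H^1_0(0, 7/2). Differentiate via the product rule and integrate the resulting polynomials term by term.
  ∫_0^7/2 u² dx = ∫_0^7/2 (x^4/9 - 7*x^3/9 + 49*x^2/36) dx. Term by term:
    ∫_0^7/2 x^4/9 dx = 16807/1440;  ∫_0^7/2 -7*x^3/9 dx = -16807/576;  ∫_0^7/2 49*x^2/36 dx = 16807/864.
  Sum: 16807/1440 − 16807/576 + 16807/864 = 16807/8640.
  ∫_0^7/2 (u')² dx = ∫_0^7/2 (4*x^2/9 - 14*x/9 + 49/36) dx. Term by term:
    ∫_0^7/2 4*x^2/9 dx = 343/54;  ∫_0^7/2 -14*x/9 dx = -343/36;  ∫_0^7/2 49/36 dx = 343/72.
  Sum: 343/54 − 343/36 + 343/72 = 343/216.
∫_0^7/2 u² dx = 16807/8640, so ||u||_L² = 49*sqrt(105)/360.
∫_0^7/2 (u')² dx = 343/216, so ||u'||_L² = 7*sqrt(42)/36.
Ratio ||u||_L² / ||u'||_L² = 7*sqrt(10)/20.
Sharp Poincaré constant on H^1_0(0, 7/2) is C_P = L/π = 7/(2*π), achieved by sin(2*π/7·x).
A polynomial bump cannot attain the sharp Poincaré constant (only the first sine eigenfunction does), so the ratio is strictly less than C_P, consistent with ||u||_L² ≤ C_P ||u'||_L².


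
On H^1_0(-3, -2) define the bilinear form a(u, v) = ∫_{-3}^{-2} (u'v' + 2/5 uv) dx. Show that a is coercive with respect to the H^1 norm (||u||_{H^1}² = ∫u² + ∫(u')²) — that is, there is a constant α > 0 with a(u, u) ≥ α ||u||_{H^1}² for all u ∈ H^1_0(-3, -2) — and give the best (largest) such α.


α = (2/5 + π^2)/(1 + π^2)

Coercivity of a(·,·) on H^1_0(-3, -2) means a(u, u) ≥ α ||u||_{H^1}² for every u ∈ H^1_0.
The interval has length L = 1, and Poincaré/coercivity depend only on L. Here a(u, u) = ∫(u')² + (2/5)·∫u².
Here 0 < c = 2/5 < 1. The condition a(u,u) ≥ α||u||_{H^1}² reads (1−α)∫(u')² ≥ (α−c)∫u². Any admissible α is ≤ 1 (rapidly oscillating u have ∫u²/∫(u')² → 0), and α = 1 would force 0 ≥ (1−c)∫u², impossible since c < 1; so 1−α > 0. By the sharp Poincaré inequality on H^1_0 of an interval of length L, ∫(u')² ≥ (π/L)²∫u² with equality for the first sine mode sin(π(x−x₀)/L) (x₀ the left endpoint), so the inequality holds for all u iff (1−α)(π/L)² ≥ α − c, i.e. α ≤ ((π/L)² + c)/((π/L)² + 1) = (1 + c(L/π)²)/(1 + (L/π)²). With (π/L)² = π^2 and c = 2/5, the largest admissible constant is α = ((π/L)² + c)/((π/L)² + 1).
Simplifying, α = (2/5 + π^2)/(1 + π^2).


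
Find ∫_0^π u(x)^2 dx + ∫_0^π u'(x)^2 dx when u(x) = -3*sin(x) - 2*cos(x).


||u||_{H^1(0,π)}^2 = 13*π

u'(x) = 2*sin(x) - 3*cos(x).
Expand u² and (u')² and integrate term by term on (0, π), using: for integers n ≥ 1, ∫_0^π sin²(nx) dx = ∫_0^π cos²(nx) dx = π/2; for n ≠ n', ∫_0^π sin(nx)sin(n'x) dx = ∫_0^π cos(nx)cos(n'x) dx = 0; and by product-to-sum, ∫_0^π sin(nx)cos(n'x) dx = ½∫_0^π [sin((n+n')x) + sin((n−n')x)] dx, which is 0 when n+n' is even and 2n/(n²−n'²) when n+n' is odd (it need not vanish on (0, π)).
  u² squared terms: (-3)²·∫sin(x)² dx = 9·π/2 = 9*π/2;  (-2)²·∫cos(x)² dx = 4·π/2 = 2*π.
  u² cross terms: 2·(-3)·(-2)·∫sin(x)·cos(x) dx = 12·(0) = 0.
  So ∫_0^π u² dx = 9*π/2 + 2*π + 0 = 13*π/2.
  (u')² squared terms: (-3)²·∫cos(x)² dx = 9·π/2 = 9*π/2;  (2)²·∫sin(x)² dx = 4·π/2 = 2*π.
  (u')² cross terms: 2·(-3)·(2)·∫cos(x)·sin(x) dx = -12·(0) = 0.
  So ∫_0^π (u')² dx = 9*π/2 + 2*π + 0 = 13*π/2.
||u||_{H^1}^2 = (13*π/2) + (13*π/2) = 13*π.


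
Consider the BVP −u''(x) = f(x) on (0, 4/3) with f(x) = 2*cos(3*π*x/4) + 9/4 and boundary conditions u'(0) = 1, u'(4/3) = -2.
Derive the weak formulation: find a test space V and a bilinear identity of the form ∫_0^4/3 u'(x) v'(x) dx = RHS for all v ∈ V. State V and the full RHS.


V = H^1(0, 4/3) (v unrestricted at boundary; u is determined up to an additive constant); weak form: ∫_0^4/3 u'v' dx = ∫_0^4/3 (2*cos(3*π*x/4) + 9/4) v dx − 2·v(4/3) − v(0) for all v ∈ V.

Multiply both sides by a test function v and integrate from 0 to 4/3:
  ∫_0^4/3 −u''(x) v(x) dx = ∫_0^4/3 f(x) v(x) dx.
Integrate the LHS by parts once:
  ∫_0^4/3 −u'' v dx = −[u'(x) v(x)]_0^4/3 + ∫_0^4/3 u'(x) v'(x) dx.
Thus ∫_0^4/3 u'(x) v'(x) dx = ∫_0^4/3 f(x) v(x) dx + [u'(x) v(x)]_0^4/3.
Choose V so that boundary terms are either known or forced to vanish.
u has inhomogeneous Neumann u'(0) = 1, u'(4/3) = -2. [u' v]_0^4/3 = (-2)·v(4/3) − (1)·v(0) = − 2·v(4/3) − v(0). Take V = H^1(0, 4/3); boundary term becomes part of RHS.
Weak formulation: find u (satisfying any essential BC) such that ∫_0^4/3 u'(x) v'(x) dx = ∫_0^4/3 f v dx − 2·v(4/3) − v(0) for all v ∈ V (Neumann data are natural BCs: they enter the RHS as boundary terms).
Substituting f(x) = 2*cos(3*π*x/4) + 9/4, the right-hand side is ∫_0^4/3 (2*cos(3*π*x/4) + 9/4) v dx − 2·v(4/3) − v(0).
Compatibility check (pure Neumann): taking v ≡ 1 ∈ V gives 0 = ∫_0^4/3 f dx + (-2) − (1), i.e. ∫_0^4/3 f dx must equal u'(0) − u'(4/3) = 3. Indeed ∫_0^4/3 (2*cos(3*π*x/4) + 9/4) dx = 3, so the data are compatible. The solution is then unique only up to an additive constant (fix it e.g. by requiring ∫_0^4/3 u dx = 0).


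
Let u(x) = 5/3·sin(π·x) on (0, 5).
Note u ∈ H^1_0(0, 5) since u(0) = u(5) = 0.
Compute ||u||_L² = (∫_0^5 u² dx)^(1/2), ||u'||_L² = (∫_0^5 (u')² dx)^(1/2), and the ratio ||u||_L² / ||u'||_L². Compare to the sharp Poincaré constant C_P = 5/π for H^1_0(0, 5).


||u||_L² / ||u'||_L² = 1/π < C_P = 5/π.

u(x) = 5/3·sin(π·x), so u'(x) = 5*π*cos(π*x)/3.
Writing u(x) = A·sin(kπx/L) with A = 5/3 and k = 5, use ∫_0^L sin²(kπx/L) dx = L/2 and ∫_0^L cos²(kπx/L) dx = L/2.
u² = 25/9·sin²(π·x) and (u')² = 25*π^2/9·cos²(π·x), and each of sin², cos² integrates to L/2 = 5/2 over (0, 5).
∫_0^5 u² dx = 125/18, so ||u||_L² = 5*sqrt(10)/6.
∫_0^5 (u')² dx = 125*π^2/18, so ||u'||_L² = 5*sqrt(10)*π/6.
Ratio ||u||_L² / ||u'||_L² = 1/π.
Sharp Poincaré constant on H^1_0(0, 5) is C_P = L/π = 5/π, achieved by sin(π/5·x).
This is the k = 5 harmonic; the ratio L/(kπ) is strictly less than C_P = L/π, consistent with the sharp inequality ||u||_L² ≤ C_P ||u'||_L².


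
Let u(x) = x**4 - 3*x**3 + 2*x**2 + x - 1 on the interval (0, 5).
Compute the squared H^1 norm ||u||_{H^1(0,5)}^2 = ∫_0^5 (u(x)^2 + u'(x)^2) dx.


||u||_{H^1}^2 = 23619545/252

The H^1 norm (squared) on an interval (0, L) is
  ||u||_{H^1}^2 = ∫_0^L u(x)^2 dx + ∫_0^L u'(x)^2 dx.
Compute u'(x) = 4*x**3 - 9*x**2 + 4*x + 1.
Then u(x)^2 = x**8 - 6*x**7 + 13*x**6 - 10*x**5 - 4*x**4 + 10*x**3 - 3*x**2 - 2*x + 1 and u'(x)^2 = 16*x**6 - 72*x**5 + 113*x**4 - 64*x**3 - 2*x**2 + 8*x + 1.
Integrate each monomial from 0 to 5 using ∫_0^5 c·x^n dx = c·5^(n+1)/(n+1):
  ∫_0^5 u(x)^2 dx = ∫_0^5 (x^8 - 6*x^7 + 13*x^6 - 10*x^5 - 4*x^4 + 10*x^3 - 3*x^2 - 2*x + 1) dx. Term by term:
    ∫_0^5 x^8 dx = 1953125/9;  ∫_0^5 -6*x^7 dx = -1171875/4;  ∫_0^5 13*x^6 dx = 1015625/7;
    ∫_0^5 -10*x^5 dx = -78125/3;  ∫_0^5 -4*x^4 dx = -2500;  ∫_0^5 10*x^3 dx = 3125/2;
    ∫_0^5 -3*x^2 dx = -125;  ∫_0^5 -2*x dx = -25;  ∫_0^5 1 dx = 5.
  Sum: 1953125/9 − 1171875/4 + 1015625/7 − 78125/3 − 2500 + 3125/2 − 125 − 25 + 5 = 10586585/252.
  ∫_0^5 u'(x)^2 dx = ∫_0^5 (16*x^6 - 72*x^5 + 113*x^4 - 64*x^3 - 2*x^2 + 8*x + 1) dx. Term by term:
    ∫_0^5 16*x^6 dx = 1250000/7;  ∫_0^5 -72*x^5 dx = -187500;  ∫_0^5 113*x^4 dx = 70625;
    ∫_0^5 -64*x^3 dx = -10000;  ∫_0^5 -2*x^2 dx = -250/3;  ∫_0^5 8*x dx = 100;
    ∫_0^5 1 dx = 5.
  Sum: 1250000/7 − 187500 + 70625 − 10000 − 250/3 + 100 + 5 = 1086080/21.
Adding: ||u||_{H^1}^2 = 10586585/252 + 1086080/21 = 23619545/252.


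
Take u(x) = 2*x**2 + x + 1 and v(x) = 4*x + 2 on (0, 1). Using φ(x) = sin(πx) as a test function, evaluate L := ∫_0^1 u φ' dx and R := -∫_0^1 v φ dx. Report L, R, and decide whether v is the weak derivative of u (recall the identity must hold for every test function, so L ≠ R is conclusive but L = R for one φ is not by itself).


LHS = -6/π, RHS = -8/π. No, v is not the weak derivative of u.

u(x) = 2*x**2 + x + 1, classical derivative u'(x) = 4*x + 1.
φ(x) = sin(πx), so φ'(x) = π*cos(π*x).
Note φ(0) = φ(1) = 0, so the boundary term u·φ vanishes.
LHS = ∫_0^1 u(x) φ'(x) dx = ∫_0^1 (2*π*x^2*cos(π*x) + π*x*cos(π*x) + π*cos(π*x)) dx. Term by term:
  ∫_0^1 π*cos(π*x) dx = 0;  ∫_0^1 π*x*cos(π*x) dx = -2/π;  ∫_0^1 2*π*x^2*cos(π*x) dx = -4/π.
Sum: 0 − 2/π − 4/π = -6/π.
So LHS = -6/π.
∫_0^1 v(x) φ(x) dx = ∫_0^1 (4*x*sin(π*x) + 2*sin(π*x)) dx. Term by term:
  ∫_0^1 2*sin(π*x) dx = 4/π;  ∫_0^1 4*x*sin(π*x) dx = 4/π.
Sum: 4/π + 4/π = 8/π.
So RHS = -∫_0^1 v(x) φ(x) dx = -8/π.
LHS − RHS = 2/π ≠ 0, so the identity fails.
(For a valid weak derivative the identity must hold for EVERY test function, in particular this one. The failure shows v is NOT the weak derivative of u.)
Correct weak derivative would be u'(x) = 4*x + 1.


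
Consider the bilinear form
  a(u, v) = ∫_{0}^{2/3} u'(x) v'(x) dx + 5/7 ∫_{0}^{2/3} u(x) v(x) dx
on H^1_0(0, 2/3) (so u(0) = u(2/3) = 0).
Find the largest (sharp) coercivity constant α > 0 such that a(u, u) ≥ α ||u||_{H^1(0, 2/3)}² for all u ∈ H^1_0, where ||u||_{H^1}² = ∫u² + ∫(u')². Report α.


α = (20 + 63*π^2)/(7*(4 + 9*π^2))

Coercivity of a(·,·) on H^1_0(0, 2/3) means a(u, u) ≥ α ||u||_{H^1}² for every u ∈ H^1_0.
The interval has length L = 2/3, and Poincaré/coercivity depend only on L. Here a(u, u) = ∫(u')² + (5/7)·∫u².
Here 0 < c = 5/7 < 1. The condition a(u,u) ≥ α||u||_{H^1}² reads (1−α)∫(u')² ≥ (α−c)∫u². Any admissible α is ≤ 1 (rapidly oscillating u have ∫u²/∫(u')² → 0), and α = 1 would force 0 ≥ (1−c)∫u², impossible since c < 1; so 1−α > 0. By the sharp Poincaré inequality on H^1_0 of an interval of length L, ∫(u')² ≥ (π/L)²∫u² with equality for the first sine mode sin(π(x−x₀)/L) (x₀ the left endpoint), so the inequality holds for all u iff (1−α)(π/L)² ≥ α − c, i.e. α ≤ ((π/L)² + c)/((π/L)² + 1) = (1 + c(L/π)²)/(1 + (L/π)²). With (π/L)² = 9*π^2/4 and c = 5/7, the largest admissible constant is α = ((π/L)² + c)/((π/L)² + 1).
Simplifying, α = (20 + 63*π^2)/(7*(4 + 9*π^2)).


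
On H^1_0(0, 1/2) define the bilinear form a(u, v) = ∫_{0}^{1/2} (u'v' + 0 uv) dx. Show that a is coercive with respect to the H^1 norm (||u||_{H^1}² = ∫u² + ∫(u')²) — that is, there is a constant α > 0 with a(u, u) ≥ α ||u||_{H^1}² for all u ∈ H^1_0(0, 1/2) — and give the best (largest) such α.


α = 4*π^2/(1 + 4*π^2)

Coercivity of a(·,·) on H^1_0(0, 1/2) means a(u, u) ≥ α ||u||_{H^1}² for every u ∈ H^1_0.
The interval has length L = 1/2, and Poincaré/coercivity depend only on L. Here a(u, u) = ∫(u')² + (0)·∫u².
Here c = 0, so a(u,u) = ∫(u')² alone. The condition a(u,u) ≥ α||u||_{H^1}² reads (1−α)∫(u')² ≥ (α−c)∫u². Any admissible α is ≤ 1 (rapidly oscillating u have ∫u²/∫(u')² → 0), and α = 1 would force 0 ≥ (1−c)∫u², impossible since c < 1; so 1−α > 0. By the sharp Poincaré inequality on H^1_0 of an interval of length L, ∫(u')² ≥ (π/L)²∫u² with equality for the first sine mode sin(π(x−x₀)/L) (x₀ the left endpoint), so the inequality holds for all u iff (1−α)(π/L)² ≥ α − c, i.e. α ≤ ((π/L)² + c)/((π/L)² + 1) = (1 + c(L/π)²)/(1 + (L/π)²). (Direct route, valid since c ≤ 0: Poincaré gives c∫u² ≥ c(L/π)²∫(u')², so a(u,u) ≥ (1 + c(L/π)²)∫(u')², while ||u||_{H^1}² ≤ (1 + (L/π)²)∫(u')²; dividing yields the same α.) With (π/L)² = 4*π^2 and c = 0, the largest admissible constant is α = ((π/L)² + c)/((π/L)² + 1).
Simplifying, α = 4*π^2/(1 + 4*π^2).


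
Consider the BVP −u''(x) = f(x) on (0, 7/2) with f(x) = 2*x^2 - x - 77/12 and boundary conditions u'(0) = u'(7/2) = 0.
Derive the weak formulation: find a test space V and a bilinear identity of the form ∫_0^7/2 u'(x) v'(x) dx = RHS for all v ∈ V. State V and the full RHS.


V = H^1(0, 7/2) (no boundary constraint on v; u is determined up to an additive constant); weak form: ∫_0^7/2 u'v' dx = ∫_0^7/2 (2*x^2 - x - 77/12) v dx for all v ∈ V.

Multiply both sides by a test function v and integrate from 0 to 7/2:
  ∫_0^7/2 −u''(x) v(x) dx = ∫_0^7/2 f(x) v(x) dx.
Integrate the LHS by parts once:
  ∫_0^7/2 −u'' v dx = −[u'(x) v(x)]_0^7/2 + ∫_0^7/2 u'(x) v'(x) dx.
Thus ∫_0^7/2 u'(x) v'(x) dx = ∫_0^7/2 f(x) v(x) dx + [u'(x) v(x)]_0^7/2.
Choose V so that boundary terms are either known or forced to vanish.
u has homogeneous Neumann: u'(0) = u'(7/2) = 0. So [u' v]_0^7/2 = 0·v(7/2) − 0·v(0) = 0 for any v; take V = H^1(0, 7/2).
Weak formulation: find u (satisfying any essential BC) such that ∫_0^7/2 u'(x) v'(x) dx = ∫_0^7/2 f v dx for all v ∈ V (homogeneous Neumann, so boundary terms vanish).
Substituting f(x) = 2*x^2 - x - 77/12, the right-hand side is ∫_0^7/2 (2*x^2 - x - 77/12) v dx.
Compatibility check (pure Neumann): taking v ≡ 1 ∈ V gives 0 = ∫_0^7/2 f dx + (0) − (0), i.e. ∫_0^7/2 f dx must equal u'(0) − u'(7/2) = 0. Indeed ∫_0^7/2 (2*x^2 - x - 77/12) dx = 0, so the data are compatible. The solution is then unique only up to an additive constant (fix it e.g. by requiring ∫_0^7/2 u dx = 0).


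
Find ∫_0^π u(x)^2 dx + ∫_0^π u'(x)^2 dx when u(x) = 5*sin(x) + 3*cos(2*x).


||u||_{H^1(0,π)}^2 = -100 + 95*π/2

u'(x) = -6*sin(2*x) + 5*cos(x).
Expand u² and (u')² and integrate term by term on (0, π), using: for integers n ≥ 1, ∫_0^π sin²(nx) dx = ∫_0^π cos²(nx) dx = π/2; for n ≠ n', ∫_0^π sin(nx)sin(n'x) dx = ∫_0^π cos(nx)cos(n'x) dx = 0; and by product-to-sum, ∫_0^π sin(nx)cos(n'x) dx = ½∫_0^π [sin((n+n')x) + sin((n−n')x)] dx, which is 0 when n+n' is even and 2n/(n²−n'²) when n+n' is odd (it need not vanish on (0, π)).
  u² squared terms: (3)²·∫cos(2x)² dx = 9·π/2 = 9*π/2;  (5)²·∫sin(x)² dx = 25·π/2 = 25*π/2.
  u² cross terms: 2·(3)·(5)·∫cos(2x)·sin(x) dx = 30·(-2/3) = -20.
  So ∫_0^π u² dx = 9*π/2 + 25*π/2 − 20 = -20 + 17*π.
  (u')² squared terms: (-6)²·∫sin(2x)² dx = 36·π/2 = 18*π;  (5)²·∫cos(x)² dx = 25·π/2 = 25*π/2.
  (u')² cross terms: 2·(-6)·(5)·∫sin(2x)·cos(x) dx = -60·(4/3) = -80.
  So ∫_0^π (u')² dx = 18*π + 25*π/2 − 80 = -80 + 61*π/2.
||u||_{H^1}^2 = (-20 + 17*π) + (-80 + 61*π/2) = -100 + 95*π/2.


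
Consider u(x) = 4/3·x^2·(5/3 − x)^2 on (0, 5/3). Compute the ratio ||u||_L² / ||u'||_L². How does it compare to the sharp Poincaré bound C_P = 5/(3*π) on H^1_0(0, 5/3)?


||u||_L² / ||u'||_L² = 5*sqrt(3)/18 < C_P = 5/(3*π).

u(x) = 4/3·x^2·(5/3 − x)^2, so u'(x) = 8*x*(3*x - 5)*(6*x - 5)/27.
u(x) = 4/3·x^2·(5/3 − x)^2 vanishes at x = 0 and x = 5/3, so u ∈ H^1_0(0, 5/3). Differentiate via the product rule and integrate the resulting polynomials term by term.
  ∫_0^5/3 u² dx = ∫_0^5/3 (16*x^8/9 - 320*x^7/27 + 800*x^6/27 - 8000*x^5/243 + 10000*x^4/729) dx. Term by term:
    ∫_0^5/3 16*x^8/9 dx = 31250000/1594323;  ∫_0^5/3 -320*x^7/27 dx = -15625000/177147;  ∫_0^5/3 800*x^6/27 dx = 62500000/413343;
    ∫_0^5/3 -8000*x^5/243 dx = -62500000/531441;  ∫_0^5/3 10000*x^4/729 dx = 6250000/177147.
  Sum: 31250000/1594323 − 15625000/177147 + 62500000/413343 − 62500000/531441 + 6250000/177147 = 3125000/11160261.
  ∫_0^5/3 (u')² dx = ∫_0^5/3 (256*x^6/9 - 1280*x^5/9 + 20800*x^4/81 - 16000*x^3/81 + 40000*x^2/729) dx. Term by term:
    ∫_0^5/3 256*x^6/9 dx = 20000000/137781;  ∫_0^5/3 -1280*x^5/9 dx = -10000000/19683;  ∫_0^5/3 20800*x^4/81 dx = 13000000/19683;
    ∫_0^5/3 -16000*x^3/81 dx = -2500000/6561;  ∫_0^5/3 40000*x^2/729 dx = 5000000/59049.
  Sum: 20000000/137781 − 10000000/19683 + 13000000/19683 − 2500000/6561 + 5000000/59049 = 500000/413343.
∫_0^5/3 u² dx = 3125000/11160261, so ||u||_L² = 1250*sqrt(42)/15309.
∫_0^5/3 (u')² dx = 500000/413343, so ||u'||_L² = 500*sqrt(14)/1701.
Ratio ||u||_L² / ||u'||_L² = 5*sqrt(3)/18.
Sharp Poincaré constant on H^1_0(0, 5/3) is C_P = L/π = 5/(3*π), achieved by sin(3*π/5·x).
A polynomial bump cannot attain the sharp Poincaré constant (only the first sine eigenfunction does), so the ratio is strictly less than C_P, consistent with ||u||_L² ≤ C_P ||u'||_L².


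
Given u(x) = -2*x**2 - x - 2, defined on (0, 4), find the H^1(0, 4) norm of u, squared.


||u||_{H^1}^2 = 25868/15

The H^1 norm (squared) on an interval (0, L) is
  ||u||_{H^1}^2 = ∫_0^L u(x)^2 dx + ∫_0^L u'(x)^2 dx.
Compute u'(x) = -4*x - 1.
Then u(x)^2 = 4*x**4 + 4*x**3 + 9*x**2 + 4*x + 4 and u'(x)^2 = 16*x**2 + 8*x + 1.
Integrate each monomial from 0 to 4 using ∫_0^4 c·x^n dx = c·4^(n+1)/(n+1):
  ∫_0^4 u(x)^2 dx = ∫_0^4 (4*x^4 + 4*x^3 + 9*x^2 + 4*x + 4) dx. Term by term:
    ∫_0^4 4*x^4 dx = 4096/5;  ∫_0^4 4*x^3 dx = 256;  ∫_0^4 9*x^2 dx = 192;
    ∫_0^4 4*x dx = 32;  ∫_0^4 4 dx = 16.
  Sum: 4096/5 + 256 + 192 + 32 + 16 = 6576/5.
  ∫_0^4 u'(x)^2 dx = ∫_0^4 (16*x^2 + 8*x + 1) dx. Term by term:
    ∫_0^4 16*x^2 dx = 1024/3;  ∫_0^4 8*x dx = 64;  ∫_0^4 1 dx = 4.
  Sum: 1024/3 + 64 + 4 = 1228/3.
Adding: ||u||_{H^1}^2 = 6576/5 + 1228/3 = 25868/15.


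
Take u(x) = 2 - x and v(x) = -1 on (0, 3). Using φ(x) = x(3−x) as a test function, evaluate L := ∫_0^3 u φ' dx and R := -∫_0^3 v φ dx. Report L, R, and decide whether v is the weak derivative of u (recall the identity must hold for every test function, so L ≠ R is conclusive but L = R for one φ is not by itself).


LHS = 9/2, RHS = 9/2. Yes, v = u' weakly.

u(x) = 2 - x, classical derivative u'(x) = -1.
φ(x) = x(3−x), so φ'(x) = 3 - 2*x.
Note φ(0) = φ(3) = 0, so the boundary term u·φ vanishes.
LHS = ∫_0^3 u(x) φ'(x) dx = ∫_0^3 (2*x^2 - 7*x + 6) dx. Term by term:
  ∫_0^3 2*x^2 dx = 18;  ∫_0^3 -7*x dx = -63/2;  ∫_0^3 6 dx = 18.
Sum: 18 − 63/2 + 18 = 9/2.
So LHS = 9/2.
∫_0^3 v(x) φ(x) dx = ∫_0^3 (x^2 - 3*x) dx. Term by term:
  ∫_0^3 x^2 dx = 9;  ∫_0^3 -3*x dx = -27/2.
Sum: 9 − 27/2 = -9/2.
So RHS = -∫_0^3 v(x) φ(x) dx = 9/2.
LHS = RHS, so the identity holds for this test φ.
Moreover u is smooth here and v(x) = u'(x) = -1 pointwise, so the identity holds for every test function. Hence v is the weak derivative of u.


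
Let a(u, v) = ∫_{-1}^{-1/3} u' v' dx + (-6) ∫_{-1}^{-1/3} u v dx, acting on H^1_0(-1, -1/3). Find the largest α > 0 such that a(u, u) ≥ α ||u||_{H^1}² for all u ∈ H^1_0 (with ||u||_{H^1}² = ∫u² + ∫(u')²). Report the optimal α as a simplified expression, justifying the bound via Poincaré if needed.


α = 3*(-8 + 3*π^2)/(4 + 9*π^2)

Coercivity of a(·,·) on H^1_0(-1, -1/3) means a(u, u) ≥ α ||u||_{H^1}² for every u ∈ H^1_0.
The interval has length L = 2/3, and Poincaré/coercivity depend only on L. Here a(u, u) = ∫(u')² + (-6)·∫u².
Here c = -6 < 0 with |c| < (π/L)² = 9*π^2/4, so coercivity still holds. The condition a(u,u) ≥ α||u||_{H^1}² reads (1−α)∫(u')² ≥ (α−c)∫u². Any admissible α is ≤ 1 (rapidly oscillating u have ∫u²/∫(u')² → 0), and α = 1 would force 0 ≥ (1−c)∫u², impossible since c < 1; so 1−α > 0. By the sharp Poincaré inequality on H^1_0 of an interval of length L, ∫(u')² ≥ (π/L)²∫u² with equality for the first sine mode sin(π(x−x₀)/L) (x₀ the left endpoint), so the inequality holds for all u iff (1−α)(π/L)² ≥ α − c, i.e. α ≤ ((π/L)² + c)/((π/L)² + 1) = (1 + c(L/π)²)/(1 + (L/π)²). (Direct route, valid since c ≤ 0: Poincaré gives c∫u² ≥ c(L/π)²∫(u')², so a(u,u) ≥ (1 + c(L/π)²)∫(u')², while ||u||_{H^1}² ≤ (1 + (L/π)²)∫(u')²; dividing yields the same α.) With (π/L)² = 9*π^2/4 and c = -6, the largest admissible constant is α = ((π/L)² + c)/((π/L)² + 1).
Simplifying, α = 3*(-8 + 3*π^2)/(4 + 9*π^2).


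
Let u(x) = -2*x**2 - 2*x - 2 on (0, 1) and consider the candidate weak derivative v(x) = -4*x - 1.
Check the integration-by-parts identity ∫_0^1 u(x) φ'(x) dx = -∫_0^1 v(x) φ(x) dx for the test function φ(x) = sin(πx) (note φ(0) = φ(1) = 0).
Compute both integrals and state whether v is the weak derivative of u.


LHS = 8/π, RHS = 6/π. No, v is not the weak derivative of u.

u(x) = -2*x**2 - 2*x - 2, classical derivative u'(x) = -4*x - 2.
φ(x) = sin(πx), so φ'(x) = π*cos(π*x).
Note φ(0) = φ(1) = 0, so the boundary term u·φ vanishes.
LHS = ∫_0^1 u(x) φ'(x) dx = ∫_0^1 (-2*π*x^2*cos(π*x) - 2*π*x*cos(π*x) - 2*π*cos(π*x)) dx. Term by term:
  ∫_0^1 -2*π*cos(π*x) dx = 0;  ∫_0^1 -2*π*x*cos(π*x) dx = 4/π;  ∫_0^1 -2*π*x^2*cos(π*x) dx = 4/π.
Sum: 0 + 4/π + 4/π = 8/π.
So LHS = 8/π.
∫_0^1 v(x) φ(x) dx = ∫_0^1 (-4*x*sin(π*x) - sin(π*x)) dx. Term by term:
  ∫_0^1 -sin(π*x) dx = -2/π;  ∫_0^1 -4*x*sin(π*x) dx = -4/π.
Sum: -2/π − 4/π = -6/π.
So RHS = -∫_0^1 v(x) φ(x) dx = 6/π.
LHS − RHS = 2/π ≠ 0, so the identity fails.
(For a valid weak derivative the identity must hold for EVERY test function, in particular this one. The failure shows v is NOT the weak derivative of u.)
Correct weak derivative would be u'(x) = -4*x - 2.


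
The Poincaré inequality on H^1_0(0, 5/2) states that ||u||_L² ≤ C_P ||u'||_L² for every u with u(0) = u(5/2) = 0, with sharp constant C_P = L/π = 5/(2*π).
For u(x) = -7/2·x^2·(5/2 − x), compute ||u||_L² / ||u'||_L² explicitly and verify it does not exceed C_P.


||u||_L² / ||u'||_L² = 5*sqrt(14)/28 < C_P = 5/(2*π).

u(x) = -7/2·x^2·(5/2 − x), so u'(x) = 7*x*(3*x - 5)/2.
u(x) = -7/2·x^2·(5/2 − x) vanishes at x = 0 and x = 5/2, so u ∈ H^1_0(0, 5/2). Differentiate via the product rule and integrate the resulting polynomials term by term.
  ∫_0^5/2 u² dx = ∫_0^5/2 (49*x^6/4 - 245*x^5/4 + 1225*x^4/16) dx. Term by term:
    ∫_0^5/2 49*x^6/4 dx = 546875/512;  ∫_0^5/2 -245*x^5/4 dx = -3828125/1536;  ∫_0^5/2 1225*x^4/16 dx = 765625/512.
  Sum: 546875/512 − 3828125/1536 + 765625/512 = 109375/1536.
  ∫_0^5/2 (u')² dx = ∫_0^5/2 (441*x^4/4 - 735*x^3/2 + 1225*x^2/4) dx. Term by term:
    ∫_0^5/2 441*x^4/4 dx = 275625/128;  ∫_0^5/2 -735*x^3/2 dx = -459375/128;  ∫_0^5/2 1225*x^2/4 dx = 153125/96.
  Sum: 275625/128 − 459375/128 + 153125/96 = 30625/192.
∫_0^5/2 u² dx = 109375/1536, so ||u||_L² = 125*sqrt(42)/96.
∫_0^5/2 (u')² dx = 30625/192, so ||u'||_L² = 175*sqrt(3)/24.
Ratio ||u||_L² / ||u'||_L² = 5*sqrt(14)/28.
Sharp Poincaré constant on H^1_0(0, 5/2) is C_P = L/π = 5/(2*π), achieved by sin(2*π/5·x).
A polynomial bump cannot attain the sharp Poincaré constant (only the first sine eigenfunction does), so the ratio is strictly less than C_P, consistent with ||u||_L² ≤ C_P ||u'||_L².


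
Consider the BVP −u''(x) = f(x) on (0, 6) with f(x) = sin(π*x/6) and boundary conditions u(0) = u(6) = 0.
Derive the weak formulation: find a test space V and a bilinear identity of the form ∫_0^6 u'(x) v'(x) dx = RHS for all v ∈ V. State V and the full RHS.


V = H^1_0(0, 6) (so v(0) = v(6) = 0); weak form: ∫_0^6 u'v' dx = ∫_0^6 (sin(π*x/6)) v dx for all v ∈ V.

Multiply both sides by a test function v and integrate from 0 to 6:
  ∫_0^6 −u''(x) v(x) dx = ∫_0^6 f(x) v(x) dx.
Integrate the LHS by parts once:
  ∫_0^6 −u'' v dx = −[u'(x) v(x)]_0^6 + ∫_0^6 u'(x) v'(x) dx.
Thus ∫_0^6 u'(x) v'(x) dx = ∫_0^6 f(x) v(x) dx + [u'(x) v(x)]_0^6.
Choose V so that boundary terms are either known or forced to vanish.
u is Dirichlet: u(0) = u(6) = 0. Let V = H^1_0(0, 6); then v(0) = v(6) = 0, and [u' v]_0^6 = 0.
Weak formulation: find u (satisfying any essential BC) such that ∫_0^6 u'(x) v'(x) dx = ∫_0^6 f v dx for all v ∈ V.
Substituting f(x) = sin(π*x/6), the right-hand side is ∫_0^6 (sin(π*x/6)) v dx.


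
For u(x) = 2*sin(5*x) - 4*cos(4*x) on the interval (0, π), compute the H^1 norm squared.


||u||_{H^1(0,π)}^2 = -2720/9 + 188*π

u'(x) = 16*sin(4*x) + 10*cos(5*x).
Expand u² and (u')² and integrate term by term on (0, π), using: for integers n ≥ 1, ∫_0^π sin²(nx) dx = ∫_0^π cos²(nx) dx = π/2; for n ≠ n', ∫_0^π sin(nx)sin(n'x) dx = ∫_0^π cos(nx)cos(n'x) dx = 0; and by product-to-sum, ∫_0^π sin(nx)cos(n'x) dx = ½∫_0^π [sin((n+n')x) + sin((n−n')x)] dx, which is 0 when n+n' is even and 2n/(n²−n'²) when n+n' is odd (it need not vanish on (0, π)).
  u² squared terms: (-4)²·∫cos(4x)² dx = 16·π/2 = 8*π;  (2)²·∫sin(5x)² dx = 4·π/2 = 2*π.
  u² cross terms: 2·(-4)·(2)·∫cos(4x)·sin(5x) dx = -16·(10/9) = -160/9.
  So ∫_0^π u² dx = 8*π + 2*π − 160/9 = -160/9 + 10*π.
  (u')² squared terms: (10)²·∫cos(5x)² dx = 100·π/2 = 50*π;  (16)²·∫sin(4x)² dx = 256·π/2 = 128*π.
  (u')² cross terms: 2·(10)·(16)·∫cos(5x)·sin(4x) dx = 320·(-8/9) = -2560/9.
  So ∫_0^π (u')² dx = 50*π + 128*π − 2560/9 = -2560/9 + 178*π.
||u||_{H^1}^2 = (-160/9 + 10*π) + (-2560/9 + 178*π) = -2720/9 + 188*π.


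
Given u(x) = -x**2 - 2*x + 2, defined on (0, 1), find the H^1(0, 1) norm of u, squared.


||u||_{H^1}^2 = 158/15

The H^1 norm (squared) on an interval (0, L) is
  ||u||_{H^1}^2 = ∫_0^L u(x)^2 dx + ∫_0^L u'(x)^2 dx.
Compute u'(x) = -2*x - 2.
Then u(x)^2 = x**4 + 4*x**3 - 8*x + 4 and u'(x)^2 = 4*x**2 + 8*x + 4.
Integrate each monomial from 0 to 1 using ∫_0^1 c·x^n dx = c·1^(n+1)/(n+1):
  ∫_0^1 u(x)^2 dx = ∫_0^1 (x^4 + 4*x^3 - 8*x + 4) dx. Term by term:
    ∫_0^1 x^4 dx = 1/5;  ∫_0^1 4*x^3 dx = 1;  ∫_0^1 -8*x dx = -4;
    ∫_0^1 4 dx = 4.
  Sum: 1/5 + 1 − 4 + 4 = 6/5.
  ∫_0^1 u'(x)^2 dx = ∫_0^1 (4*x^2 + 8*x + 4) dx. Term by term:
    ∫_0^1 4*x^2 dx = 4/3;  ∫_0^1 8*x dx = 4;  ∫_0^1 4 dx = 4.
  Sum: 4/3 + 4 + 4 = 28/3.
Adding: ||u||_{H^1}^2 = 6/5 + 28/3 = 158/15.


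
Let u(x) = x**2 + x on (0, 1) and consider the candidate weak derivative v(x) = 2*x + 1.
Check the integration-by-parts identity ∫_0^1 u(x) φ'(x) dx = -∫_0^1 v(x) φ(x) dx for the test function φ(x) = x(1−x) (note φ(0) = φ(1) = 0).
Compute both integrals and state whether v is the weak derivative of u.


LHS = -1/3, RHS = -1/3. Yes, v = u' weakly.

u(x) = x**2 + x, classical derivative u'(x) = 2*x + 1.
φ(x) = x(1−x), so φ'(x) = 1 - 2*x.
Note φ(0) = φ(1) = 0, so the boundary term u·φ vanishes.
LHS = ∫_0^1 u(x) φ'(x) dx = ∫_0^1 (-2*x^3 - x^2 + x) dx. Term by term:
  ∫_0^1 -2*x^3 dx = -1/2;  ∫_0^1 -x^2 dx = -1/3;  ∫_0^1 x dx = 1/2.
Sum: -1/2 − 1/3 + 1/2 = -1/3.
So LHS = -1/3.
∫_0^1 v(x) φ(x) dx = ∫_0^1 (-2*x^3 + x^2 + x) dx. Term by term:
  ∫_0^1 -2*x^3 dx = -1/2;  ∫_0^1 x^2 dx = 1/3;  ∫_0^1 x dx = 1/2.
Sum: -1/2 + 1/3 + 1/2 = 1/3.
So RHS = -∫_0^1 v(x) φ(x) dx = -1/3.
LHS = RHS, so the identity holds for this test φ.
Moreover u is smooth here and v(x) = u'(x) = 2*x + 1 pointwise, so the identity holds for every test function. Hence v is the weak derivative of u.


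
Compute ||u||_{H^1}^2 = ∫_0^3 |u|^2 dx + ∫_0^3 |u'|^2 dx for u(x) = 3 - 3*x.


||u||_{H^1}^2 = 54

The H^1 norm (squared) on an interval (0, L) is
  ||u||_{H^1}^2 = ∫_0^L u(x)^2 dx + ∫_0^L u'(x)^2 dx.
Compute u'(x) = -3.
Then u(x)^2 = 9*x**2 - 18*x + 9 and u'(x)^2 = 9.
Integrate each monomial from 0 to 3 using ∫_0^3 c·x^n dx = c·3^(n+1)/(n+1):
  ∫_0^3 u(x)^2 dx = ∫_0^3 (9*x^2 - 18*x + 9) dx. Term by term:
    ∫_0^3 9*x^2 dx = 81;  ∫_0^3 -18*x dx = -81;  ∫_0^3 9 dx = 27.
  Sum: 81 − 81 + 27 = 27.
  ∫_0^3 u'(x)^2 dx = ∫_0^3 (9) dx. Term by term:
    ∫_0^3 9 dx = 27.
Adding: ||u||_{H^1}^2 = 27 + 27 = 54.


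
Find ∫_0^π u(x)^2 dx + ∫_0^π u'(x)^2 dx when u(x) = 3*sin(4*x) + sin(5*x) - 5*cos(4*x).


||u||_{H^1(0,π)}^2 = -1700/9 + 302*π

u'(x) = 20*sin(4*x) + 12*cos(4*x) + 5*cos(5*x).
Expand u² and (u')² and integrate term by term on (0, π), using: for integers n ≥ 1, ∫_0^π sin²(nx) dx = ∫_0^π cos²(nx) dx = π/2; for n ≠ n', ∫_0^π sin(nx)sin(n'x) dx = ∫_0^π cos(nx)cos(n'x) dx = 0; and by product-to-sum, ∫_0^π sin(nx)cos(n'x) dx = ½∫_0^π [sin((n+n')x) + sin((n−n')x)] dx, which is 0 when n+n' is even and 2n/(n²−n'²) when n+n' is odd (it need not vanish on (0, π)).
  u² squared terms: (-5)²·∫cos(4x)² dx = 25·π/2 = 25*π/2;  (3)²·∫sin(4x)² dx = 9·π/2 = 9*π/2;  (1)²·∫sin(5x)² dx = 1·π/2 = π/2.
  u² cross terms: 2·(-5)·(3)·∫cos(4x)·sin(4x) dx = -30·(0) = 0;  2·(-5)·(1)·∫cos(4x)·sin(5x) dx = -10·(10/9) = -100/9;  2·(3)·(1)·∫sin(4x)·sin(5x) dx = 6·(0) = 0.
  So ∫_0^π u² dx = 25*π/2 + 9*π/2 + π/2 + 0 − 100/9 + 0 = -100/9 + 35*π/2.
  (u')² squared terms: (5)²·∫cos(5x)² dx = 25·π/2 = 25*π/2;  (12)²·∫cos(4x)² dx = 144·π/2 = 72*π;  (20)²·∫sin(4x)² dx = 400·π/2 = 200*π.
  (u')² cross terms: 2·(5)·(12)·∫cos(5x)·cos(4x) dx = 120·(0) = 0;  2·(5)·(20)·∫cos(5x)·sin(4x) dx = 200·(-8/9) = -1600/9;  2·(12)·(20)·∫cos(4x)·sin(4x) dx = 480·(0) = 0.
  So ∫_0^π (u')² dx = 25*π/2 + 72*π + 200*π + 0 − 1600/9 + 0 = -1600/9 + 569*π/2.
||u||_{H^1}^2 = (-100/9 + 35*π/2) + (-1600/9 + 569*π/2) = -1700/9 + 302*π.


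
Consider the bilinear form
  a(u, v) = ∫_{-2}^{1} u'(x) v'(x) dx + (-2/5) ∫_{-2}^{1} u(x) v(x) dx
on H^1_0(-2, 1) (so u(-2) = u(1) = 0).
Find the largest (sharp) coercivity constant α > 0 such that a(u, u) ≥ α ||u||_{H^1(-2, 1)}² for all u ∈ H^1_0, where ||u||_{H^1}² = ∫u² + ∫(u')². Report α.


α = (-18/5 + π^2)/(9 + π^2)

Coercivity of a(·,·) on H^1_0(-2, 1) means a(u, u) ≥ α ||u||_{H^1}² for every u ∈ H^1_0.
The interval has length L = 3, and Poincaré/coercivity depend only on L. Here a(u, u) = ∫(u')² + (-2/5)·∫u².
Here c = -2/5 < 0 with |c| < (π/L)² = π^2/9, so coercivity still holds. The condition a(u,u) ≥ α||u||_{H^1}² reads (1−α)∫(u')² ≥ (α−c)∫u². Any admissible α is ≤ 1 (rapidly oscillating u have ∫u²/∫(u')² → 0), and α = 1 would force 0 ≥ (1−c)∫u², impossible since c < 1; so 1−α > 0. By the sharp Poincaré inequality on H^1_0 of an interval of length L, ∫(u')² ≥ (π/L)²∫u² with equality for the first sine mode sin(π(x−x₀)/L) (x₀ the left endpoint), so the inequality holds for all u iff (1−α)(π/L)² ≥ α − c, i.e. α ≤ ((π/L)² + c)/((π/L)² + 1) = (1 + c(L/π)²)/(1 + (L/π)²). (Direct route, valid since c ≤ 0: Poincaré gives c∫u² ≥ c(L/π)²∫(u')², so a(u,u) ≥ (1 + c(L/π)²)∫(u')², while ||u||_{H^1}² ≤ (1 + (L/π)²)∫(u')²; dividing yields the same α.) With (π/L)² = π^2/9 and c = -2/5, the largest admissible constant is α = ((π/L)² + c)/((π/L)² + 1).
Simplifying, α = (-18/5 + π^2)/(9 + π^2).


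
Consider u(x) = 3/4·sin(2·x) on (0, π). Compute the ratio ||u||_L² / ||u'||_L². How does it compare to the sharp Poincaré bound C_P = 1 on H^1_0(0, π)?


||u||_L² / ||u'||_L² = 1/2 < C_P = 1.

u(x) = 3/4·sin(2·x), so u'(x) = 3*cos(2*x)/2.
Writing u(x) = A·sin(kπx/L) with A = 3/4 and k = 2, use ∫_0^L sin²(kπx/L) dx = L/2 and ∫_0^L cos²(kπx/L) dx = L/2.
u² = 9/16·sin²(2·x) and (u')² = 9/4·cos²(2·x), and each of sin², cos² integrates to L/2 = π/2 over (0, π).
∫_0^π u² dx = 9*π/32, so ||u||_L² = 3*sqrt(2)*sqrt(π)/8.
∫_0^π (u')² dx = 9*π/8, so ||u'||_L² = 3*sqrt(2)*sqrt(π)/4.
Ratio ||u||_L² / ||u'||_L² = 1/2.
Sharp Poincaré constant on H^1_0(0, π) is C_P = L/π = 1, achieved by sin(x).
This is the k = 2 harmonic; the ratio L/(kπ) is strictly less than C_P = L/π, consistent with the sharp inequality ||u||_L² ≤ C_P ||u'||_L².


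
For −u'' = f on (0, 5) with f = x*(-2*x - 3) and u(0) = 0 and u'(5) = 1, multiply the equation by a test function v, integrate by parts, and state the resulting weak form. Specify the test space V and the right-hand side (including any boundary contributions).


V = {v ∈ H^1(0, 5) : v(0) = 0} (test functions vanish at x = 0 where u is specified); weak form: ∫_0^5 u'v' dx = ∫_0^5 (x*(-2*x - 3)) v dx + v(5) for all v ∈ V.

Multiply both sides by a test function v and integrate from 0 to 5:
  ∫_0^5 −u''(x) v(x) dx = ∫_0^5 f(x) v(x) dx.
Integrate the LHS by parts once:
  ∫_0^5 −u'' v dx = −[u'(x) v(x)]_0^5 + ∫_0^5 u'(x) v'(x) dx.
Thus ∫_0^5 u'(x) v'(x) dx = ∫_0^5 f(x) v(x) dx + [u'(x) v(x)]_0^5.
Choose V so that boundary terms are either known or forced to vanish.
Mixed BC: u(0) = 0 (Dirichlet) and u'(5) = 1 (Neumann). Define V = {v ∈ H^1(0, 5) : v(0) = 0}. Then [u' v]_0^5 = u'(5)·v(5) − u'(0)·0 = v(5).
Weak formulation: find u (satisfying any essential BC) such that ∫_0^5 u'(x) v'(x) dx = ∫_0^5 f v dx + v(5) for all v ∈ V (Dirichlet at 0 absorbed into V; Neumann datum at x = 5 contributes the boundary term).
Substituting f(x) = x*(-2*x - 3), the right-hand side is ∫_0^5 (x*(-2*x - 3)) v dx + v(5).


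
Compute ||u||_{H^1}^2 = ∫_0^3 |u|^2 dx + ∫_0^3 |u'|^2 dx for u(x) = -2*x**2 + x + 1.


||u||_{H^1}^2 = 1047/5

The H^1 norm (squared) on an interval (0, L) is
  ||u||_{H^1}^2 = ∫_0^L u(x)^2 dx + ∫_0^L u'(x)^2 dx.
Compute u'(x) = 1 - 4*x.
Then u(x)^2 = 4*x**4 - 4*x**3 - 3*x**2 + 2*x + 1 and u'(x)^2 = 16*x**2 - 8*x + 1.
Integrate each monomial from 0 to 3 using ∫_0^3 c·x^n dx = c·3^(n+1)/(n+1):
  ∫_0^3 u(x)^2 dx = ∫_0^3 (4*x^4 - 4*x^3 - 3*x^2 + 2*x + 1) dx. Term by term:
    ∫_0^3 4*x^4 dx = 972/5;  ∫_0^3 -4*x^3 dx = -81;  ∫_0^3 -3*x^2 dx = -27;
    ∫_0^3 2*x dx = 9;  ∫_0^3 1 dx = 3.
  Sum: 972/5 − 81 − 27 + 9 + 3 = 492/5.
  ∫_0^3 u'(x)^2 dx = ∫_0^3 (16*x^2 - 8*x + 1) dx. Term by term:
    ∫_0^3 16*x^2 dx = 144;  ∫_0^3 -8*x dx = -36;  ∫_0^3 1 dx = 3.
  Sum: 144 − 36 + 3 = 111.
Adding: ||u||_{H^1}^2 = 492/5 + 111 = 1047/5.
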